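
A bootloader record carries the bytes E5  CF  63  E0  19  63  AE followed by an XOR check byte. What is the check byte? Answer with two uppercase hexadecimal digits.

XOR the bytes together:
  start with 0xE5
  0xE5 ⊕ 0xCF = 0x2A
  0x2A ⊕ 0x63 = 0x49
  0x49 ⊕ 0xE0 = 0xA9
  0xA9 ⊕ 0x19 = 0xB0
  0xB0 ⊕ 0x63 = 0xD3
  0xD3 ⊕ 0xAE = 0x7D

7D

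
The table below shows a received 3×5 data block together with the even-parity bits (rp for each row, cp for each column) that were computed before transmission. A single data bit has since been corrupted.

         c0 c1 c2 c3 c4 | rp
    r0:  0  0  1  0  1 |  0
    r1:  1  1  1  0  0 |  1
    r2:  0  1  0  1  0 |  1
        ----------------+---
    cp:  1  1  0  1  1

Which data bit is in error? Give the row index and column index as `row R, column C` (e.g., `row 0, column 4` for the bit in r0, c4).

row 2, column 1

Recompute each row's even parity and compare to rp:
  r0: data parity 0, sent rp 0 → ok
  r1: data parity 1, sent rp 1 → ok
  r2: data parity 0, sent rp 1 → mismatch
Recompute each column's even parity and compare to cp:
  c0: data parity 1, sent cp 1 → ok
  c1: data parity 0, sent cp 1 → mismatch
  c2: data parity 0, sent cp 0 → ok
  c3: data parity 1, sent cp 1 → ok
  c4: data parity 1, sent cp 1 → ok
Exactly one row (r2) and one column (c1) fail → the flipped bit is at their intersection.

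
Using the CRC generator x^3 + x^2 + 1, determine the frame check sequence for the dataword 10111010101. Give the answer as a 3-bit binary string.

Append 3 zeros: 10111010101000. Divide by 1101 (XOR where the leading bit is 1):
  pos 0: 1011 XOR 1101 = 0110
  pos 1: 1101 XOR 1101 = 0000
  pos 6: 1010 XOR 1101 = 0111
  pos 7: 1111 XOR 1101 = 0010
  pos 9: 1000 XOR 1101 = 0101
  pos 10: 1010 XOR 1101 = 0111
Remainder (last 3 bits) = 111. This is the CRC / FCS.

111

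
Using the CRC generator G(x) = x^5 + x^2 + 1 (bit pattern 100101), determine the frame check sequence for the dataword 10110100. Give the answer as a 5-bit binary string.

Append 5 zeros: 1011010000000. Divide by 100101 (XOR where the leading bit is 1):
  pos 0: 101101 XOR 100101 = 001000
  pos 2: 100000 XOR 100101 = 000101
  pos 5: 101000 XOR 100101 = 001101
  pos 7: 110100 XOR 100101 = 010001
Remainder (last 5 bits) = 10001. This is the CRC / FCS.

10001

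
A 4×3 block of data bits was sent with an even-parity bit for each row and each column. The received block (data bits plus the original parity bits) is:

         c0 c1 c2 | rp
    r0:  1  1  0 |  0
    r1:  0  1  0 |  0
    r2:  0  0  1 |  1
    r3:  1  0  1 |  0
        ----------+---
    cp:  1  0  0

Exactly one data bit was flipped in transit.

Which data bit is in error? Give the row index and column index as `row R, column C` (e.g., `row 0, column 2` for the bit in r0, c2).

Recompute each row's even parity and compare to rp:
  r0: data parity 0, sent rp 0 → ok
  r1: data parity 1, sent rp 0 → mismatch
  r2: data parity 1, sent rp 1 → ok
  r3: data parity 0, sent rp 0 → ok
Recompute each column's even parity and compare to cp:
  c0: data parity 0, sent cp 1 → mismatch
  c1: data parity 0, sent cp 0 → ok
  c2: data parity 0, sent cp 0 → ok
Exactly one row (r1) and one column (c0) fail → the flipped bit is at their intersection.

row 1, column 0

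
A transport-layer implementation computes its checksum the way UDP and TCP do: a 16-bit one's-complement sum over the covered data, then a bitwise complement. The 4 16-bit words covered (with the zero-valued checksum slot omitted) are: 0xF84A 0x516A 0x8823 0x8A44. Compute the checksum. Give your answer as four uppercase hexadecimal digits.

A3E2

One's-complement addition (fold any carry out of bit 15 back into bit 0):
  0xF84A + 0x516A = 0x149B4 → wrap carry → 0x49B5
  0x49B5 + 0x8823 = 0x0D1D8
  0xD1D8 + 0x8A44 = 0x15C1C → wrap carry → 0x5C1D
One's-complement sum = 0x5C1D.
Checksum = ~0x5C1D & 0xFFFF = 0xA3E2.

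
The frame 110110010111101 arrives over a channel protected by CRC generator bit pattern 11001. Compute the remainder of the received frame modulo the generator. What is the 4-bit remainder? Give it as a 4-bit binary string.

0101

Modulo-2 division of 110110010111101 by 11001:
  pos 0: 11011 XOR 11001 = 00010
  pos 3: 10001 XOR 11001 = 01000
  pos 4: 10000 XOR 11001 = 01001
  pos 5: 10011 XOR 11001 = 01010
  pos 6: 10101 XOR 11001 = 01100
  pos 7: 11001 XOR 11001 = 00000
Remainder = 0101 (nonzero — an error is detected).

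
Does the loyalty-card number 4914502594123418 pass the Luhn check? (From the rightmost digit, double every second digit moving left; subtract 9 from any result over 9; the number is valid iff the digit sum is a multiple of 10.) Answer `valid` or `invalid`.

From the right, keep odd positions and double even positions (subtract 9 from any doubled value over 9):
  doubled (positions 2,4,...): 2 6 2 9 4 1 2 8 → sum 34
  kept (positions 1,3,...): 8 4 2 4 5 0 4 9 → sum 36
Total = 70.
70 mod 10 = 0, so the number is valid.

valid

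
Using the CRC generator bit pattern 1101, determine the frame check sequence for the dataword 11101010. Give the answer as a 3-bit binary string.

Append 3 zeros: 11101010000. Divide by 1101 (XOR where the leading bit is 1):
  pos 0: 1110 XOR 1101 = 0011
  pos 2: 1110 XOR 1101 = 0011
  pos 4: 1110 XOR 1101 = 0011
  pos 6: 1100 XOR 1101 = 0001
Remainder (last 3 bits) = 010. This is the CRC / FCS.

010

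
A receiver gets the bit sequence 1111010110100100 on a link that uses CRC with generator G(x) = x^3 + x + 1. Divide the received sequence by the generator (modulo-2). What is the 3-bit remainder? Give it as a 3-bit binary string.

010

Modulo-2 division of 1111010110100100 by 1011:
  pos 0: 1111 XOR 1011 = 0100
  pos 1: 1000 XOR 1011 = 0011
  pos 3: 1110 XOR 1011 = 0101
  pos 4: 1011 XOR 1011 = 0000
  pos 8: 1010 XOR 1011 = 0001
  pos 11: 1010 XOR 1011 = 0001
Remainder = 010 (nonzero — an error is detected).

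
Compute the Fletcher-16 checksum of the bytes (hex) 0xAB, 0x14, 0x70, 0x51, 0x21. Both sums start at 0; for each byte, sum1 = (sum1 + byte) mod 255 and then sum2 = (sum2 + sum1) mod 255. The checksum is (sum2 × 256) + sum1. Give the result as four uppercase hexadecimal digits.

Running sums (mod 255):
  after byte 0 (0xAB): sum1=171, sum2=171
  after byte 1 (0x14): sum1=191, sum2=107
  after byte 2 (0x70): sum1=48, sum2=155
  after byte 3 (0x51): sum1=129, sum2=29
  after byte 4 (0x21): sum1=162, sum2=191
Checksum = sum2·256 + sum1 = 191·256 + 162 = 49058 = 0xBFA2.

BFA2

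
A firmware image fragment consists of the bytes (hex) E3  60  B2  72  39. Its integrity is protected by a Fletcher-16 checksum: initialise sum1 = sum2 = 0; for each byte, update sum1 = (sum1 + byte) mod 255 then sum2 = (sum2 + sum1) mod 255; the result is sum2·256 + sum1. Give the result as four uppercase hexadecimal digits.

2BA2

Running sums (mod 255):
  after byte 0 (E3): sum1=227, sum2=227
  after byte 1 (60): sum1=68, sum2=40
  after byte 2 (B2): sum1=246, sum2=31
  after byte 3 (72): sum1=105, sum2=136
  after byte 4 (39): sum1=162, sum2=43
Checksum = sum2·256 + sum1 = 43·256 + 162 = 11170 = 0x2BA2.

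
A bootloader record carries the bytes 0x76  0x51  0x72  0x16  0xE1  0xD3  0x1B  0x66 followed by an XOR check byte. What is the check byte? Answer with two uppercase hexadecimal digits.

XOR the bytes together:
  start with 0x76
  0x76 ⊕ 0x51 = 0x27
  0x27 ⊕ 0x72 = 0x55
  0x55 ⊕ 0x16 = 0x43
  0x43 ⊕ 0xE1 = 0xA2
  0xA2 ⊕ 0xD3 = 0x71
  0x71 ⊕ 0x1B = 0x6A
  0x6A ⊕ 0x66 = 0x0C

0C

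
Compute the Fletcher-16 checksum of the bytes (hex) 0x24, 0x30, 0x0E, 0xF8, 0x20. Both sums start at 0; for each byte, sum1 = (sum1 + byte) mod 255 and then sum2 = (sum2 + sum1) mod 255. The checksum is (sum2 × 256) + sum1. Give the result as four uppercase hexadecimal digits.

Running sums (mod 255):
  after byte 0 (0x24): sum1=36, sum2=36
  after byte 1 (0x30): sum1=84, sum2=120
  after byte 2 (0x0E): sum1=98, sum2=218
  after byte 3 (0xF8): sum1=91, sum2=54
  after byte 4 (0x20): sum1=123, sum2=177
Checksum = sum2·256 + sum1 = 177·256 + 123 = 45435 = 0xB17B.

B17B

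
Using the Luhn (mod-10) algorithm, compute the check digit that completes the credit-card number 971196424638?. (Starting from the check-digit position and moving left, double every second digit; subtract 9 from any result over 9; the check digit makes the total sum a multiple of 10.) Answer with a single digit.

Partial digits right→left: 8 3 6 4 2 4 6 9 1 1 7 9
Double every second digit counting from the check-digit position (so the 1st, 3rd, 5th, ... of the partial from the right).
  doubled (with −9 where >9): 7 3 4 3 2 5 → sum 24
  kept as-is: 3 4 4 9 1 9 → sum 30
Total = 24 + 30 = 54.
Check digit = (10 − (54 mod 10)) mod 10 = 6.

6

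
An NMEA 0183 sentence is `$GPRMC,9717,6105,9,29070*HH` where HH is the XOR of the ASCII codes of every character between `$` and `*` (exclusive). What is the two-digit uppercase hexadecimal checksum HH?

44

XOR the ASCII codes of the payload characters:
  'G' = 0x47 → acc = 0x47
  'P' = 0x50 → acc = 0x17
  'R' = 0x52 → acc = 0x45
  'M' = 0x4D → acc = 0x08
  'C' = 0x43 → acc = 0x4B
  ',' = 0x2C → acc = 0x67
  '9' = 0x39 → acc = 0x5E
  '7' = 0x37 → acc = 0x69
  '1' = 0x31 → acc = 0x58
  '7' = 0x37 → acc = 0x6F
  ',' = 0x2C → acc = 0x43
  '6' = 0x36 → acc = 0x75
  '1' = 0x31 → acc = 0x44
  '0' = 0x30 → acc = 0x74
  '5' = 0x35 → acc = 0x41
  ',' = 0x2C → acc = 0x6D
  '9' = 0x39 → acc = 0x54
  ',' = 0x2C → acc = 0x78
  '2' = 0x32 → acc = 0x4A
  '9' = 0x39 → acc = 0x73
  '0' = 0x30 → acc = 0x43
  '7' = 0x37 → acc = 0x74
  '0' = 0x30 → acc = 0x44
Checksum = 0x44.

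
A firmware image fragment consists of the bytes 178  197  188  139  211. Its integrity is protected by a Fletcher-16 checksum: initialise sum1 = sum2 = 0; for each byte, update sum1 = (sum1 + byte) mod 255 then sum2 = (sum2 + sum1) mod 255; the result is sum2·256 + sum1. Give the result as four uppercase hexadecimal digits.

B594

Running sums (mod 255):
  after byte 0 (178): sum1=178, sum2=178
  after byte 1 (197): sum1=120, sum2=43
  after byte 2 (188): sum1=53, sum2=96
  after byte 3 (139): sum1=192, sum2=33
  after byte 4 (211): sum1=148, sum2=181
Checksum = sum2·256 + sum1 = 181·256 + 148 = 46484 = 0xB594.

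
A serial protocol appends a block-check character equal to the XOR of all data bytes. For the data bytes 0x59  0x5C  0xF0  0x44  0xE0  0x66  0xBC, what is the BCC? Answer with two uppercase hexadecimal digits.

XOR the bytes together:
  start with 0x59
  0x59 ⊕ 0x5C = 0x05
  0x05 ⊕ 0xF0 = 0xF5
  0xF5 ⊕ 0x44 = 0xB1
  0xB1 ⊕ 0xE0 = 0x51
  0x51 ⊕ 0x66 = 0x37
  0x37 ⊕ 0xBC = 0x8B

8B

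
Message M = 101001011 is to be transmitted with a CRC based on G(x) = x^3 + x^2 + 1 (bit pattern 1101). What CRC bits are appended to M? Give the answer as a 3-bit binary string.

111

Append 3 zeros: 101001011000. Divide by 1101 (XOR where the leading bit is 1):
  pos 0: 1010 XOR 1101 = 0111
  pos 1: 1110 XOR 1101 = 0011
  pos 3: 1110 XOR 1101 = 0011
  pos 5: 1111 XOR 1101 = 0010
  pos 7: 1000 XOR 1101 = 0101
  pos 8: 1010 XOR 1101 = 0111
Remainder (last 3 bits) = 111. This is the CRC / FCS.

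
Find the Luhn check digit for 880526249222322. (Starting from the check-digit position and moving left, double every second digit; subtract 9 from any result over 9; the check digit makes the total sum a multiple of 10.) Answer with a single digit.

Partial digits right→left: 2 2 3 2 2 2 9 4 2 6 2 5 0 8 8
Double every second digit counting from the check-digit position (so the 1st, 3rd, 5th, ... of the partial from the right).
  doubled (with −9 where >9): 4 6 4 9 4 4 0 7 → sum 38
  kept as-is: 2 2 2 4 6 5 8 → sum 29
Total = 38 + 29 = 67.
Check digit = (10 − (67 mod 10)) mod 10 = 3.

3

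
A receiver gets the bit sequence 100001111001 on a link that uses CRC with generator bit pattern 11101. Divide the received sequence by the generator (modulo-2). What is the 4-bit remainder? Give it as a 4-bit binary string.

Modulo-2 division of 100001111001 by 11101:
  pos 0: 10000 XOR 11101 = 01101
  pos 1: 11011 XOR 11101 = 00110
  pos 3: 11011 XOR 11101 = 00110
  pos 5: 11010 XOR 11101 = 00111
  pos 7: 11101 XOR 11101 = 00000
Remainder = 0000 (zero — the frame passes the CRC check).

0000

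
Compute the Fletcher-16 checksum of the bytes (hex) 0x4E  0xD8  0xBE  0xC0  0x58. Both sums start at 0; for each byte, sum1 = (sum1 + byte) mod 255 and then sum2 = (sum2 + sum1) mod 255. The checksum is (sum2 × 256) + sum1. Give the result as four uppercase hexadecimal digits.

01FE

Running sums (mod 255):
  after byte 0 (0x4E): sum1=78, sum2=78
  after byte 1 (0xD8): sum1=39, sum2=117
  after byte 2 (0xBE): sum1=229, sum2=91
  after byte 3 (0xC0): sum1=166, sum2=2
  after byte 4 (0x58): sum1=254, sum2=1
Checksum = sum2·256 + sum1 = 1·256 + 254 = 510 = 0x01FE.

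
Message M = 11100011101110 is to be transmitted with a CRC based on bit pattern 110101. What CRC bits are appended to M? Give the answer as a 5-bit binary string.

11001

Append 5 zeros: 1110001110111000000. Divide by 110101 (XOR where the leading bit is 1):
  pos 0: 111000 XOR 110101 = 001101
  pos 2: 110111 XOR 110101 = 000010
  pos 6: 101011 XOR 110101 = 011110
  pos 7: 111101 XOR 110101 = 001000
  pos 9: 100000 XOR 110101 = 010101
  pos 10: 101010 XOR 110101 = 011111
  pos 11: 111110 XOR 110101 = 001011
  pos 13: 101100 XOR 110101 = 011001
Remainder (last 5 bits) = 11001. This is the CRC / FCS.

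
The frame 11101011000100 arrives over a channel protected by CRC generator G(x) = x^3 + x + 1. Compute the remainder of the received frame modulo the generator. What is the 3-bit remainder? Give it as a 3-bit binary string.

000

Modulo-2 division of 11101011000100 by 1011:
  pos 0: 1110 XOR 1011 = 0101
  pos 1: 1011 XOR 1011 = 0000
  pos 6: 1100 XOR 1011 = 0111
  pos 7: 1110 XOR 1011 = 0101
  pos 8: 1011 XOR 1011 = 0000
Remainder = 000 (zero — the frame passes the CRC check).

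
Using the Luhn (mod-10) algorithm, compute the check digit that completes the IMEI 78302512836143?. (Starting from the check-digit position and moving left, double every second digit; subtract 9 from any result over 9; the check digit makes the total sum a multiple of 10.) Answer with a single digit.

3

Partial digits right→left: 3 4 1 6 3 8 2 1 5 2 0 3 8 7
Double every second digit counting from the check-digit position (so the 1st, 3rd, 5th, ... of the partial from the right).
  doubled (with −9 where >9): 6 2 6 4 1 0 7 → sum 26
  kept as-is: 4 6 8 1 2 3 7 → sum 31
Total = 26 + 31 = 57.
Check digit = (10 − (57 mod 10)) mod 10 = 3.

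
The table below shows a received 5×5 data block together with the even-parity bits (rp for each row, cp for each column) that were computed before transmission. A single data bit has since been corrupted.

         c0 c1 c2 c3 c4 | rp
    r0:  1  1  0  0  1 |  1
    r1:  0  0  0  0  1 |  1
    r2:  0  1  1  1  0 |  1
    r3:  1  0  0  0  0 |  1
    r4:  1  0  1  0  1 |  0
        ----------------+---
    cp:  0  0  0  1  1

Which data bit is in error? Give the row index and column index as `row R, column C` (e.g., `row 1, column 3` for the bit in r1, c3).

Recompute each row's even parity and compare to rp:
  r0: data parity 1, sent rp 1 → ok
  r1: data parity 1, sent rp 1 → ok
  r2: data parity 1, sent rp 1 → ok
  r3: data parity 1, sent rp 1 → ok
  r4: data parity 1, sent rp 0 → mismatch
Recompute each column's even parity and compare to cp:
  c0: data parity 1, sent cp 0 → mismatch
  c1: data parity 0, sent cp 0 → ok
  c2: data parity 0, sent cp 0 → ok
  c3: data parity 1, sent cp 1 → ok
  c4: data parity 1, sent cp 1 → ok
Exactly one row (r4) and one column (c0) fail → the flipped bit is at their intersection.

row 4, column 0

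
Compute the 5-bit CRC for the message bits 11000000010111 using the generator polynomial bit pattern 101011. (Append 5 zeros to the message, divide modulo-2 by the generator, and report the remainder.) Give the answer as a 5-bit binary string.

Append 5 zeros: 1100000001011100000. Divide by 101011 (XOR where the leading bit is 1):
  pos 0: 110000 XOR 101011 = 011011
  pos 1: 110110 XOR 101011 = 011101
  pos 2: 111010 XOR 101011 = 010001
  pos 3: 100010 XOR 101011 = 001001
  pos 5: 100110 XOR 101011 = 001101
  pos 7: 110111 XOR 101011 = 011100
  pos 8: 111001 XOR 101011 = 010010
  pos 9: 100100 XOR 101011 = 001111
  pos 11: 111100 XOR 101011 = 010111
  pos 12: 101110 XOR 101011 = 000101
Remainder (last 5 bits) = 01010. This is the CRC / FCS.

01010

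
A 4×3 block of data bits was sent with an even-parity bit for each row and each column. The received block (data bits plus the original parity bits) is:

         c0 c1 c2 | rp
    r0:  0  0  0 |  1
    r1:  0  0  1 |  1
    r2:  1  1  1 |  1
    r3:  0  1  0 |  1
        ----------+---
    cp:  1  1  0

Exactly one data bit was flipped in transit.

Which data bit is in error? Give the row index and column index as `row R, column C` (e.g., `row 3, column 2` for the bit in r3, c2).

Recompute each row's even parity and compare to rp:
  r0: data parity 0, sent rp 1 → mismatch
  r1: data parity 1, sent rp 1 → ok
  r2: data parity 1, sent rp 1 → ok
  r3: data parity 1, sent rp 1 → ok
Recompute each column's even parity and compare to cp:
  c0: data parity 1, sent cp 1 → ok
  c1: data parity 0, sent cp 1 → mismatch
  c2: data parity 0, sent cp 0 → ok
Exactly one row (r0) and one column (c1) fail → the flipped bit is at their intersection.

row 0, column 1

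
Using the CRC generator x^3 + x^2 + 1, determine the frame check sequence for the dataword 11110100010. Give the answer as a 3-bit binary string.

010

Append 3 zeros: 11110100010000. Divide by 1101 (XOR where the leading bit is 1):
  pos 0: 1111 XOR 1101 = 0010
  pos 2: 1001 XOR 1101 = 0100
  pos 3: 1000 XOR 1101 = 0101
  pos 4: 1010 XOR 1101 = 0111
  pos 5: 1110 XOR 1101 = 0011
  pos 7: 1110 XOR 1101 = 0011
  pos 9: 1100 XOR 1101 = 0001
Remainder (last 3 bits) = 010. This is the CRC / FCS.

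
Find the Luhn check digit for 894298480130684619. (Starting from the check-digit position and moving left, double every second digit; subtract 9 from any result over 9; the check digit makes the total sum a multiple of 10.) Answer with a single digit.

Partial digits right→left: 9 1 6 4 8 6 0 3 1 0 8 4 8 9 2 4 9 8
Double every second digit counting from the check-digit position (so the 1st, 3rd, 5th, ... of the partial from the right).
  doubled (with −9 where >9): 9 3 7 0 2 7 7 4 9 → sum 48
  kept as-is: 1 4 6 3 0 4 9 4 8 → sum 39
Total = 48 + 39 = 87.
Check digit = (10 − (87 mod 10)) mod 10 = 3.

3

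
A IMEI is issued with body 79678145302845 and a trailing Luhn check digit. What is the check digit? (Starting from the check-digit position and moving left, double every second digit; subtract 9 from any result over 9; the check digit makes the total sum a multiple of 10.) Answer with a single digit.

Partial digits right→left: 5 4 8 2 0 3 5 4 1 8 7 6 9 7
Double every second digit counting from the check-digit position (so the 1st, 3rd, 5th, ... of the partial from the right).
  doubled (with −9 where >9): 1 7 0 1 2 5 9 → sum 25
  kept as-is: 4 2 3 4 8 6 7 → sum 34
Total = 25 + 34 = 59.
Check digit = (10 − (59 mod 10)) mod 10 = 1.

1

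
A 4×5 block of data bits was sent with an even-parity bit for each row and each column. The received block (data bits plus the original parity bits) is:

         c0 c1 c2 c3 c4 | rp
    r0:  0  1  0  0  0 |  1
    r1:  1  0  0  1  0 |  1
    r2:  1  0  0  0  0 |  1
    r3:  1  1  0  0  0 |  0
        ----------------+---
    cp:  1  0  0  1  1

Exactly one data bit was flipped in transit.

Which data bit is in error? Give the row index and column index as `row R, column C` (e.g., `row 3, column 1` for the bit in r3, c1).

Recompute each row's even parity and compare to rp:
  r0: data parity 1, sent rp 1 → ok
  r1: data parity 0, sent rp 1 → mismatch
  r2: data parity 1, sent rp 1 → ok
  r3: data parity 0, sent rp 0 → ok
Recompute each column's even parity and compare to cp:
  c0: data parity 1, sent cp 1 → ok
  c1: data parity 0, sent cp 0 → ok
  c2: data parity 0, sent cp 0 → ok
  c3: data parity 1, sent cp 1 → ok
  c4: data parity 0, sent cp 1 → mismatch
Exactly one row (r1) and one column (c4) fail → the flipped bit is at their intersection.

row 1, column 4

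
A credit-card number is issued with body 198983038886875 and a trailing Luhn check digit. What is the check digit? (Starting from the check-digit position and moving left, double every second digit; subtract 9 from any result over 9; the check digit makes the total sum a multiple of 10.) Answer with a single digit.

7

Partial digits right→left: 5 7 8 6 8 8 8 3 0 3 8 9 8 9 1
Double every second digit counting from the check-digit position (so the 1st, 3rd, 5th, ... of the partial from the right).
  doubled (with −9 where >9): 1 7 7 7 0 7 7 2 → sum 38
  kept as-is: 7 6 8 3 3 9 9 → sum 45
Total = 38 + 45 = 83.
Check digit = (10 − (83 mod 10)) mod 10 = 7.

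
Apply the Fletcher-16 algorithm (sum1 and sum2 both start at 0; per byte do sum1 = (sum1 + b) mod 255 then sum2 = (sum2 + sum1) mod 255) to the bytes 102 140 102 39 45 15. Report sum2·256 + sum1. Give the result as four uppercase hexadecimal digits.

9DBC

Running sums (mod 255):
  after byte 0 (102): sum1=102, sum2=102
  after byte 1 (140): sum1=242, sum2=89
  after byte 2 (102): sum1=89, sum2=178
  after byte 3 (39): sum1=128, sum2=51
  after byte 4 (45): sum1=173, sum2=224
  after byte 5 (15): sum1=188, sum2=157
Checksum = sum2·256 + sum1 = 157·256 + 188 = 40380 = 0x9DBC.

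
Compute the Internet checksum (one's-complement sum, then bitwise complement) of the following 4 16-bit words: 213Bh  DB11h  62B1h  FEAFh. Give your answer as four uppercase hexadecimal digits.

A251

One's-complement addition (fold any carry out of bit 15 back into bit 0):
  0x213B + 0xDB11 = 0x0FC4C
  0xFC4C + 0x62B1 = 0x15EFD → wrap carry → 0x5EFE
  0x5EFE + 0xFEAF = 0x15DAD → wrap carry → 0x5DAE
One's-complement sum = 0x5DAE.
Checksum = ~0x5DAE & 0xFFFF = 0xA251.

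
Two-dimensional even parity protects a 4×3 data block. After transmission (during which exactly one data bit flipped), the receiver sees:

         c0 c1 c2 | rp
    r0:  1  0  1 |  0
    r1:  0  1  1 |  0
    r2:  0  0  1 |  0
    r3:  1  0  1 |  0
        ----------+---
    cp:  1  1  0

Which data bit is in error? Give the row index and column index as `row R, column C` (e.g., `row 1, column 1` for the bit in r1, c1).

row 2, column 0

Recompute each row's even parity and compare to rp:
  r0: data parity 0, sent rp 0 → ok
  r1: data parity 0, sent rp 0 → ok
  r2: data parity 1, sent rp 0 → mismatch
  r3: data parity 0, sent rp 0 → ok
Recompute each column's even parity and compare to cp:
  c0: data parity 0, sent cp 1 → mismatch
  c1: data parity 1, sent cp 1 → ok
  c2: data parity 0, sent cp 0 → ok
Exactly one row (r2) and one column (c0) fail → the flipped bit is at their intersection.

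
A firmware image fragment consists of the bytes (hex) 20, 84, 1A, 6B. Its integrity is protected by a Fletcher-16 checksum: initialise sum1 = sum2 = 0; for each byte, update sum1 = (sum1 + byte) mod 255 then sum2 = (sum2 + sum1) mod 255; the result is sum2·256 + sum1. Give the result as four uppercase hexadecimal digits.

AD2A

Running sums (mod 255):
  after byte 0 (20): sum1=32, sum2=32
  after byte 1 (84): sum1=164, sum2=196
  after byte 2 (1A): sum1=190, sum2=131
  after byte 3 (6B): sum1=42, sum2=173
Checksum = sum2·256 + sum1 = 173·256 + 42 = 44330 = 0xAD2A.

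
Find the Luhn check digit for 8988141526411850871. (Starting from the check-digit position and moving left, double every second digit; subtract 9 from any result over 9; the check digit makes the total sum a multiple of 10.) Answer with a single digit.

0

Partial digits right→left: 1 7 8 0 5 8 1 1 4 6 2 5 1 4 1 8 8 9 8
Double every second digit counting from the check-digit position (so the 1st, 3rd, 5th, ... of the partial from the right).
  doubled (with −9 where >9): 2 7 1 2 8 4 2 2 7 7 → sum 42
  kept as-is: 7 0 8 1 6 5 4 8 9 → sum 48
Total = 42 + 48 = 90.
Check digit = (10 − (90 mod 10)) mod 10 = 0.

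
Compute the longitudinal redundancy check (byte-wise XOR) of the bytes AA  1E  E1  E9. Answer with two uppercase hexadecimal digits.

XOR the bytes together:
  start with 0xAA
  0xAA ⊕ 0x1E = 0xB4
  0xB4 ⊕ 0xE1 = 0x55
  0x55 ⊕ 0xE9 = 0xBC

BC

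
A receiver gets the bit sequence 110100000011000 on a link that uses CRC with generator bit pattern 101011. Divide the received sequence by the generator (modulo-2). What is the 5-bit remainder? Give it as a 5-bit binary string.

Modulo-2 division of 110100000011000 by 101011:
  pos 0: 110100 XOR 101011 = 011111
  pos 1: 111110 XOR 101011 = 010101
  pos 2: 101010 XOR 101011 = 000001
  pos 7: 100110 XOR 101011 = 001101
  pos 9: 110100 XOR 101011 = 011111
Remainder = 11111 (nonzero — an error is detected).

11111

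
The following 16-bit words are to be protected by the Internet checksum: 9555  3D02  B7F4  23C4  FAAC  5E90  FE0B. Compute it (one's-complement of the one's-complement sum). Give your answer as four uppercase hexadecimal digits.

One's-complement addition (fold any carry out of bit 15 back into bit 0):
  0x9555 + 0x3D02 = 0x0D257
  0xD257 + 0xB7F4 = 0x18A4B → wrap carry → 0x8A4C
  0x8A4C + 0x23C4 = 0x0AE10
  0xAE10 + 0xFAAC = 0x1A8BC → wrap carry → 0xA8BD
  0xA8BD + 0x5E90 = 0x1074D → wrap carry → 0x074E
  0x074E + 0xFE0B = 0x10559 → wrap carry → 0x055A
One's-complement sum = 0x055A.
Checksum = ~0x055A & 0xFFFF = 0xFAA5.

FAA5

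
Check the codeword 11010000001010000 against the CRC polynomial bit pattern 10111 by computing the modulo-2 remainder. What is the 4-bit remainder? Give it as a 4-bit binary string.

Modulo-2 division of 11010000001010000 by 10111:
  pos 0: 11010 XOR 10111 = 01101
  pos 1: 11010 XOR 10111 = 01101
  pos 2: 11010 XOR 10111 = 01101
  pos 3: 11010 XOR 10111 = 01101
  pos 4: 11010 XOR 10111 = 01101
  pos 5: 11010 XOR 10111 = 01101
  pos 6: 11011 XOR 10111 = 01100
  pos 7: 11000 XOR 10111 = 01111
  pos 8: 11111 XOR 10111 = 01000
  pos 9: 10000 XOR 10111 = 00111
  pos 11: 11100 XOR 10111 = 01011
  pos 12: 10110 XOR 10111 = 00001
Remainder = 0001 (nonzero — an error is detected).

0001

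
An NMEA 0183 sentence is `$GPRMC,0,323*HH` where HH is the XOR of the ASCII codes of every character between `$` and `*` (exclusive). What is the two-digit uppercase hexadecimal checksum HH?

49

XOR the ASCII codes of the payload characters:
  'G' = 0x47 → acc = 0x47
  'P' = 0x50 → acc = 0x17
  'R' = 0x52 → acc = 0x45
  'M' = 0x4D → acc = 0x08
  'C' = 0x43 → acc = 0x4B
  ',' = 0x2C → acc = 0x67
  '0' = 0x30 → acc = 0x57
  ',' = 0x2C → acc = 0x7B
  '3' = 0x33 → acc = 0x48
  '2' = 0x32 → acc = 0x7A
  '3' = 0x33 → acc = 0x49
Checksum = 0x49.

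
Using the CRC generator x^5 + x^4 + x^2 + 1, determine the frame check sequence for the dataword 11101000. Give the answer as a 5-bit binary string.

00011

Append 5 zeros: 1110100000000. Divide by 110101 (XOR where the leading bit is 1):
  pos 0: 111010 XOR 110101 = 001111
  pos 2: 111100 XOR 110101 = 001001
  pos 4: 100100 XOR 110101 = 010001
  pos 5: 100010 XOR 110101 = 010111
  pos 6: 101110 XOR 110101 = 011011
  pos 7: 110110 XOR 110101 = 000011
Remainder (last 5 bits) = 00011. This is the CRC / FCS.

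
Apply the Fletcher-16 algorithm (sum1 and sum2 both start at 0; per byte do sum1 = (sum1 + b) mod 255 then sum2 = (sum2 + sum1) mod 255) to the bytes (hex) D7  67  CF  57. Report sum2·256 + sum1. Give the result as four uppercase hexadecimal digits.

Running sums (mod 255):
  after byte 0 (D7): sum1=215, sum2=215
  after byte 1 (67): sum1=63, sum2=23
  after byte 2 (CF): sum1=15, sum2=38
  after byte 3 (57): sum1=102, sum2=140
Checksum = sum2·256 + sum1 = 140·256 + 102 = 35942 = 0x8C66.

8C66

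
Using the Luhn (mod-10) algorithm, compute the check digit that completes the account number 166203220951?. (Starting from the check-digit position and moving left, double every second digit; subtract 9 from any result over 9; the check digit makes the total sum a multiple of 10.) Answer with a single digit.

8

Partial digits right→left: 1 5 9 0 2 2 3 0 2 6 6 1
Double every second digit counting from the check-digit position (so the 1st, 3rd, 5th, ... of the partial from the right).
  doubled (with −9 where >9): 2 9 4 6 4 3 → sum 28
  kept as-is: 5 0 2 0 6 1 → sum 14
Total = 28 + 14 = 42.
Check digit = (10 − (42 mod 10)) mod 10 = 8.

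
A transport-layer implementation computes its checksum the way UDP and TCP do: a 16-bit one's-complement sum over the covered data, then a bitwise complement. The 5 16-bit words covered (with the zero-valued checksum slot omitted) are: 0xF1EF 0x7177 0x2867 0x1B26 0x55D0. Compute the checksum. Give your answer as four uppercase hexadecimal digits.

One's-complement addition (fold any carry out of bit 15 back into bit 0):
  0xF1EF + 0x7177 = 0x16366 → wrap carry → 0x6367
  0x6367 + 0x2867 = 0x08BCE
  0x8BCE + 0x1B26 = 0x0A6F4
  0xA6F4 + 0x55D0 = 0x0FCC4
One's-complement sum = 0xFCC4.
Checksum = ~0xFCC4 & 0xFFFF = 0x033B.

033B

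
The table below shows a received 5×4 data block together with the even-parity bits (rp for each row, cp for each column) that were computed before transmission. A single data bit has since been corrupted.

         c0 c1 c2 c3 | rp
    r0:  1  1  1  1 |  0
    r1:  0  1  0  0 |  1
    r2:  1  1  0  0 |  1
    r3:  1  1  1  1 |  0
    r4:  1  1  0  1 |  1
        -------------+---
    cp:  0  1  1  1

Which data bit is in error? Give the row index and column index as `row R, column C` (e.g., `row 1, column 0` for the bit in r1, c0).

row 2, column 2

Recompute each row's even parity and compare to rp:
  r0: data parity 0, sent rp 0 → ok
  r1: data parity 1, sent rp 1 → ok
  r2: data parity 0, sent rp 1 → mismatch
  r3: data parity 0, sent rp 0 → ok
  r4: data parity 1, sent rp 1 → ok
Recompute each column's even parity and compare to cp:
  c0: data parity 0, sent cp 0 → ok
  c1: data parity 1, sent cp 1 → ok
  c2: data parity 0, sent cp 1 → mismatch
  c3: data parity 1, sent cp 1 → ok
Exactly one row (r2) and one column (c2) fail → the flipped bit is at their intersection.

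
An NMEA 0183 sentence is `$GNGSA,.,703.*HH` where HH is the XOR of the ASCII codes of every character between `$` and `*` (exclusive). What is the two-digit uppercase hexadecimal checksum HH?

68

XOR the ASCII codes of the payload characters:
  'G' = 0x47 → acc = 0x47
  'N' = 0x4E → acc = 0x09
  'G' = 0x47 → acc = 0x4E
  'S' = 0x53 → acc = 0x1D
  'A' = 0x41 → acc = 0x5C
  ',' = 0x2C → acc = 0x70
  '.' = 0x2E → acc = 0x5E
  ',' = 0x2C → acc = 0x72
  '7' = 0x37 → acc = 0x45
  '0' = 0x30 → acc = 0x75
  '3' = 0x33 → acc = 0x46
  '.' = 0x2E → acc = 0x68
Checksum = 0x68.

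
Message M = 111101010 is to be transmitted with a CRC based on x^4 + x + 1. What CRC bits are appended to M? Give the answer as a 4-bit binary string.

Append 4 zeros: 1111010100000. Divide by 10011 (XOR where the leading bit is 1):
  pos 0: 11110 XOR 10011 = 01101
  pos 1: 11011 XOR 10011 = 01000
  pos 2: 10000 XOR 10011 = 00011
  pos 5: 11100 XOR 10011 = 01111
  pos 6: 11110 XOR 10011 = 01101
  pos 7: 11010 XOR 10011 = 01001
  pos 8: 10010 XOR 10011 = 00001
Remainder (last 4 bits) = 0001. This is the CRC / FCS.

0001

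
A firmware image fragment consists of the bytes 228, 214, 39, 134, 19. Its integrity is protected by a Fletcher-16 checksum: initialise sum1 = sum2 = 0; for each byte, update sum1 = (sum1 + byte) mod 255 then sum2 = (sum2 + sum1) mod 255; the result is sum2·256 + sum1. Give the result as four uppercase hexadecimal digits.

697C

Running sums (mod 255):
  after byte 0 (228): sum1=228, sum2=228
  after byte 1 (214): sum1=187, sum2=160
  after byte 2 (39): sum1=226, sum2=131
  after byte 3 (134): sum1=105, sum2=236
  after byte 4 (19): sum1=124, sum2=105
Checksum = sum2·256 + sum1 = 105·256 + 124 = 27004 = 0x697C.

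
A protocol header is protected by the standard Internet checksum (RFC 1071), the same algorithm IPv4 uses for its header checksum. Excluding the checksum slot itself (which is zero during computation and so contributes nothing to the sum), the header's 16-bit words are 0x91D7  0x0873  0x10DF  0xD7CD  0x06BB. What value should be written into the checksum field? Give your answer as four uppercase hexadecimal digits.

One's-complement addition (fold any carry out of bit 15 back into bit 0):
  0x91D7 + 0x0873 = 0x09A4A
  0x9A4A + 0x10DF = 0x0AB29
  0xAB29 + 0xD7CD = 0x182F6 → wrap carry → 0x82F7
  0x82F7 + 0x06BB = 0x089B2
One's-complement sum = 0x89B2.
Checksum = ~0x89B2 & 0xFFFF = 0x764D.

764D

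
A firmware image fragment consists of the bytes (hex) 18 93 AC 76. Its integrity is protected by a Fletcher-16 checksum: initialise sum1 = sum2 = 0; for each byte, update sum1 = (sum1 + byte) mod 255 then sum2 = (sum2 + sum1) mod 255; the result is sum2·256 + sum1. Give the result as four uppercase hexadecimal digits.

EACE

Running sums (mod 255):
  after byte 0 (18): sum1=24, sum2=24
  after byte 1 (93): sum1=171, sum2=195
  after byte 2 (AC): sum1=88, sum2=28
  after byte 3 (76): sum1=206, sum2=234
Checksum = sum2·256 + sum1 = 234·256 + 206 = 60110 = 0xEACE.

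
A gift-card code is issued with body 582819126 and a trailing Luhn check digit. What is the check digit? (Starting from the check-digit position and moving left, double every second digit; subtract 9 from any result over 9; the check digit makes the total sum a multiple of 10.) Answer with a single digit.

1

Partial digits right→left: 6 2 1 9 1 8 2 8 5
Double every second digit counting from the check-digit position (so the 1st, 3rd, 5th, ... of the partial from the right).
  doubled (with −9 where >9): 3 2 2 4 1 → sum 12
  kept as-is: 2 9 8 8 → sum 27
Total = 12 + 27 = 39.
Check digit = (10 − (39 mod 10)) mod 10 = 1.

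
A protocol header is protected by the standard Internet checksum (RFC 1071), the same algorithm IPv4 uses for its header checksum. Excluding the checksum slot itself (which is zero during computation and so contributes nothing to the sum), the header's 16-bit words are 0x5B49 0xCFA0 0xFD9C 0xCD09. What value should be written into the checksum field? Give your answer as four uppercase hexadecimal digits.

One's-complement addition (fold any carry out of bit 15 back into bit 0):
  0x5B49 + 0xCFA0 = 0x12AE9 → wrap carry → 0x2AEA
  0x2AEA + 0xFD9C = 0x12886 → wrap carry → 0x2887
  0x2887 + 0xCD09 = 0x0F590
One's-complement sum = 0xF590.
Checksum = ~0xF590 & 0xFFFF = 0x0A6F.

0A6F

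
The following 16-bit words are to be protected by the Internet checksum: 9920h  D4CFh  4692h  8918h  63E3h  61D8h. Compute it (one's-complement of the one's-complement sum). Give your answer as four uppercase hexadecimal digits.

One's-complement addition (fold any carry out of bit 15 back into bit 0):
  0x9920 + 0xD4CF = 0x16DEF → wrap carry → 0x6DF0
  0x6DF0 + 0x4692 = 0x0B482
  0xB482 + 0x8918 = 0x13D9A → wrap carry → 0x3D9B
  0x3D9B + 0x63E3 = 0x0A17E
  0xA17E + 0x61D8 = 0x10356 → wrap carry → 0x0357
One's-complement sum = 0x0357.
Checksum = ~0x0357 & 0xFFFF = 0xFCA8.

FCA8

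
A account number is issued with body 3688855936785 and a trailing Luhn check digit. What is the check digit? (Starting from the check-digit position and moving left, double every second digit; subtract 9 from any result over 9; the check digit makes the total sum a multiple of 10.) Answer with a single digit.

Partial digits right→left: 5 8 7 6 3 9 5 5 8 8 8 6 3
Double every second digit counting from the check-digit position (so the 1st, 3rd, 5th, ... of the partial from the right).
  doubled (with −9 where >9): 1 5 6 1 7 7 6 → sum 33
  kept as-is: 8 6 9 5 8 6 → sum 42
Total = 33 + 42 = 75.
Check digit = (10 − (75 mod 10)) mod 10 = 5.

5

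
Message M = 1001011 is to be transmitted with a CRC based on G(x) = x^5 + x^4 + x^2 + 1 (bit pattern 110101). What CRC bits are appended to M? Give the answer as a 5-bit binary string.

Append 5 zeros: 100101100000. Divide by 110101 (XOR where the leading bit is 1):
  pos 0: 100101 XOR 110101 = 010000
  pos 1: 100001 XOR 110101 = 010100
  pos 2: 101000 XOR 110101 = 011101
  pos 3: 111010 XOR 110101 = 001111
  pos 5: 111100 XOR 110101 = 001001
Remainder (last 5 bits) = 10010. This is the CRC / FCS.

10010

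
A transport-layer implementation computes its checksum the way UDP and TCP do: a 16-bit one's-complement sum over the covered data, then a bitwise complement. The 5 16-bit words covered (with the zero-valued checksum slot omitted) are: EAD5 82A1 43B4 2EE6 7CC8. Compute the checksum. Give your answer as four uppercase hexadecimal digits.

A325

One's-complement addition (fold any carry out of bit 15 back into bit 0):
  0xEAD5 + 0x82A1 = 0x16D76 → wrap carry → 0x6D77
  0x6D77 + 0x43B4 = 0x0B12B
  0xB12B + 0x2EE6 = 0x0E011
  0xE011 + 0x7CC8 = 0x15CD9 → wrap carry → 0x5CDA
One's-complement sum = 0x5CDA.
Checksum = ~0x5CDA & 0xFFFF = 0xA325.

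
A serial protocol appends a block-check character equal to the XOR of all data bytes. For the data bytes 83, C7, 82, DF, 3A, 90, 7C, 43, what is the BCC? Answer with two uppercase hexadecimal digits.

8C

XOR the bytes together:
  start with 0x83
  0x83 ⊕ 0xC7 = 0x44
  0x44 ⊕ 0x82 = 0xC6
  0xC6 ⊕ 0xDF = 0x19
  0x19 ⊕ 0x3A = 0x23
  0x23 ⊕ 0x90 = 0xB3
  0xB3 ⊕ 0x7C = 0xCF
  0xCF ⊕ 0x43 = 0x8C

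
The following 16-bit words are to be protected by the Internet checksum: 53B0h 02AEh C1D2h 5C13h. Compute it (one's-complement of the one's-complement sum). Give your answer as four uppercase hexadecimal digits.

One's-complement addition (fold any carry out of bit 15 back into bit 0):
  0x53B0 + 0x02AE = 0x0565E
  0x565E + 0xC1D2 = 0x11830 → wrap carry → 0x1831
  0x1831 + 0x5C13 = 0x07444
One's-complement sum = 0x7444.
Checksum = ~0x7444 & 0xFFFF = 0x8BBB.

8BBB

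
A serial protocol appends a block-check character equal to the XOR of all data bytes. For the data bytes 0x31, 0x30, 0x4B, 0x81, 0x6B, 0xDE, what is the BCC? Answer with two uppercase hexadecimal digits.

XOR the bytes together:
  start with 0x31
  0x31 ⊕ 0x30 = 0x01
  0x01 ⊕ 0x4B = 0x4A
  0x4A ⊕ 0x81 = 0xCB
  0xCB ⊕ 0x6B = 0xA0
  0xA0 ⊕ 0xDE = 0x7E

7E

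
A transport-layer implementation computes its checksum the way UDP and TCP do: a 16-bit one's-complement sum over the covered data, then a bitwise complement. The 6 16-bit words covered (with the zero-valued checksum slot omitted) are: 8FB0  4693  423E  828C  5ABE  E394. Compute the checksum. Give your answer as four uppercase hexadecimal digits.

One's-complement addition (fold any carry out of bit 15 back into bit 0):
  0x8FB0 + 0x4693 = 0x0D643
  0xD643 + 0x423E = 0x11881 → wrap carry → 0x1882
  0x1882 + 0x828C = 0x09B0E
  0x9B0E + 0x5ABE = 0x0F5CC
  0xF5CC + 0xE394 = 0x1D960 → wrap carry → 0xD961
One's-complement sum = 0xD961.
Checksum = ~0xD961 & 0xFFFF = 0x269E.

269E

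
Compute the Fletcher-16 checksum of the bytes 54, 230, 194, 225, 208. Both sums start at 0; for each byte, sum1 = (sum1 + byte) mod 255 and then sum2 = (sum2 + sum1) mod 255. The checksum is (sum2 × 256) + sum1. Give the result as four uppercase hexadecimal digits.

Running sums (mod 255):
  after byte 0 (54): sum1=54, sum2=54
  after byte 1 (230): sum1=29, sum2=83
  after byte 2 (194): sum1=223, sum2=51
  after byte 3 (225): sum1=193, sum2=244
  after byte 4 (208): sum1=146, sum2=135
Checksum = sum2·256 + sum1 = 135·256 + 146 = 34706 = 0x8792.

8792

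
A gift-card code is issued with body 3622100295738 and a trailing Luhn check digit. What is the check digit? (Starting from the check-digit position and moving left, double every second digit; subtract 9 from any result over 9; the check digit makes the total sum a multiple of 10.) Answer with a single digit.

Partial digits right→left: 8 3 7 5 9 2 0 0 1 2 2 6 3
Double every second digit counting from the check-digit position (so the 1st, 3rd, 5th, ... of the partial from the right).
  doubled (with −9 where >9): 7 5 9 0 2 4 6 → sum 33
  kept as-is: 3 5 2 0 2 6 → sum 18
Total = 33 + 18 = 51.
Check digit = (10 − (51 mod 10)) mod 10 = 9.

9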